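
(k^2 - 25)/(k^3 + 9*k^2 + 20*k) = (k - 5)/(k*(k + 4))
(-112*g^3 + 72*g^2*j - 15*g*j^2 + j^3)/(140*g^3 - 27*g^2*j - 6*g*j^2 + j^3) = (-4*g + j)/(5*g + j)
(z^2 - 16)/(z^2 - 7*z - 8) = (16 - z^2)/(-z^2 + 7*z + 8)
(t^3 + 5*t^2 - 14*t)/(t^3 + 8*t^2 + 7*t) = (t - 2)/(t + 1)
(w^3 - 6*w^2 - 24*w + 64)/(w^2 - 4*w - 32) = w - 2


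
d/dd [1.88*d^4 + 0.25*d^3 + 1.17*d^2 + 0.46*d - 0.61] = 7.52*d^3 + 0.75*d^2 + 2.34*d + 0.46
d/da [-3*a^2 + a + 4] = 1 - 6*a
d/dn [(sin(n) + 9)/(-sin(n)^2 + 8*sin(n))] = (cos(n) + 18/tan(n) - 72*cos(n)/sin(n)^2)/(sin(n) - 8)^2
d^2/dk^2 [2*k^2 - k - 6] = 4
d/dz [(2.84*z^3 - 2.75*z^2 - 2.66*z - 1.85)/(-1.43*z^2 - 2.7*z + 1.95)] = (-4.0612*z^4 - 15.336*z^3 + 20.2352*z^2 - 16.016*z - 10.182)/(2.0449*z^4 + 7.722*z^3 + 1.713*z^2 - 10.53*z + 3.8025)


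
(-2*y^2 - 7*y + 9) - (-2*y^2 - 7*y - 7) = 16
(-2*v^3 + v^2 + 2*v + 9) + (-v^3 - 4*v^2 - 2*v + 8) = -3*v^3 - 3*v^2 + 17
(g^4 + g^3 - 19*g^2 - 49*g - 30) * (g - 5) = g^5 - 4*g^4 - 24*g^3 + 46*g^2 + 215*g + 150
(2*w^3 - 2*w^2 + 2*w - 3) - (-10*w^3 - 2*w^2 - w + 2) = 12*w^3 + 3*w - 5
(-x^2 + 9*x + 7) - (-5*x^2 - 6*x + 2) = 4*x^2 + 15*x + 5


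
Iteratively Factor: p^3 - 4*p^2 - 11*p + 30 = (p - 5)*(p^2 + p - 6) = (p - 5)*(p + 3)*(p - 2)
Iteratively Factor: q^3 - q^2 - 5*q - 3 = (q + 1)*(q^2 - 2*q - 3) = (q + 1)^2*(q - 3)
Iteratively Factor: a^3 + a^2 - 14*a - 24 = (a + 3)*(a^2 - 2*a - 8) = (a + 2)*(a + 3)*(a - 4)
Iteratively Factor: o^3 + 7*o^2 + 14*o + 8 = (o + 1)*(o^2 + 6*o + 8) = (o + 1)*(o + 2)*(o + 4)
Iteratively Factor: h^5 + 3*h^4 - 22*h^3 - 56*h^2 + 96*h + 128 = (h + 4)*(h^4 - h^3 - 18*h^2 + 16*h + 32) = (h + 1)*(h + 4)*(h^3 - 2*h^2 - 16*h + 32) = (h - 2)*(h + 1)*(h + 4)*(h^2 - 16) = (h - 2)*(h + 1)*(h + 4)^2*(h - 4)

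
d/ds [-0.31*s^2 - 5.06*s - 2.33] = -0.62*s - 5.06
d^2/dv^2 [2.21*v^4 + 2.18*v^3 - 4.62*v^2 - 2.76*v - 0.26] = 26.52*v^2 + 13.08*v - 9.24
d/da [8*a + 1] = 8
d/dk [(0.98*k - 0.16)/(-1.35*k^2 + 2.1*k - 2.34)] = (1.323*k^2 - 0.432*k - 1.9572)/(1.8225*k^4 - 5.67*k^3 + 10.728*k^2 - 9.828*k + 5.4756)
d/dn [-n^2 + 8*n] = 8 - 2*n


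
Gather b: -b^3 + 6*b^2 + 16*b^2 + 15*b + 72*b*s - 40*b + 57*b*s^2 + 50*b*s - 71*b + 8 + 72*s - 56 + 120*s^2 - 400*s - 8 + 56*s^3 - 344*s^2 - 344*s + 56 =-b^3 + 22*b^2 + b*(57*s^2 + 122*s - 96) + 56*s^3 - 224*s^2 - 672*s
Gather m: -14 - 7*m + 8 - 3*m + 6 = -10*m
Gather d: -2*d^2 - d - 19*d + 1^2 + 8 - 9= -2*d^2 - 20*d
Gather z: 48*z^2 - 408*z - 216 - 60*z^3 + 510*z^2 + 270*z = -60*z^3 + 558*z^2 - 138*z - 216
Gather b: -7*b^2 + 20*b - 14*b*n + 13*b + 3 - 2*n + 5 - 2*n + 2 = -7*b^2 + b*(33 - 14*n) - 4*n + 10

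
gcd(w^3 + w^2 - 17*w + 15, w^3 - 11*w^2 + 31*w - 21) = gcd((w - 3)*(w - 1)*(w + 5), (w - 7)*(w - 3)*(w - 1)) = w^2 - 4*w + 3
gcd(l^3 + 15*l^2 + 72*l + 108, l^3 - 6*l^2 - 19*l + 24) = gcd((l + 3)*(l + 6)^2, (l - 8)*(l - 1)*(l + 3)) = l + 3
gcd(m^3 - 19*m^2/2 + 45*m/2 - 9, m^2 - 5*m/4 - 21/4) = m - 3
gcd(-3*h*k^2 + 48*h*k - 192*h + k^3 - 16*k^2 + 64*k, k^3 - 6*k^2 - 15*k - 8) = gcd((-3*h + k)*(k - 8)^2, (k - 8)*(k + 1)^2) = k - 8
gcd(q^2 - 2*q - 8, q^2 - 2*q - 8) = q^2 - 2*q - 8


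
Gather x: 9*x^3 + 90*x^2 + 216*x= 9*x^3 + 90*x^2 + 216*x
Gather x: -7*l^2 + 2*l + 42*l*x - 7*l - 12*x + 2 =-7*l^2 - 5*l + x*(42*l - 12) + 2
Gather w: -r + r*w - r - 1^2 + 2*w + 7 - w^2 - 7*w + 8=-2*r - w^2 + w*(r - 5) + 14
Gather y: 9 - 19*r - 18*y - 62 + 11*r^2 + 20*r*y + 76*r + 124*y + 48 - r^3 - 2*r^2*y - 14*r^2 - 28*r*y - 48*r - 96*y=-r^3 - 3*r^2 + 9*r + y*(-2*r^2 - 8*r + 10) - 5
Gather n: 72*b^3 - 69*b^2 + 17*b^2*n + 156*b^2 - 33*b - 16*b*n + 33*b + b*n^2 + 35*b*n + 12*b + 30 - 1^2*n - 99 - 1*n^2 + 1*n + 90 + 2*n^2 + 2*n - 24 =72*b^3 + 87*b^2 + 12*b + n^2*(b + 1) + n*(17*b^2 + 19*b + 2) - 3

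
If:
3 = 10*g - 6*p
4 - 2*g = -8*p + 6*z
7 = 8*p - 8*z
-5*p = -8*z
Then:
No Solution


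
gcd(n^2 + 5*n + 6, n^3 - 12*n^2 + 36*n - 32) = 1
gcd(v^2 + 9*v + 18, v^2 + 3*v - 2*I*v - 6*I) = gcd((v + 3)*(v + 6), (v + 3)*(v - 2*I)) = v + 3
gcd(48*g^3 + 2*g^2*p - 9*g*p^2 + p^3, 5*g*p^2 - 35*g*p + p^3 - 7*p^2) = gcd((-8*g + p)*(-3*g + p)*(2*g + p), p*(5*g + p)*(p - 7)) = 1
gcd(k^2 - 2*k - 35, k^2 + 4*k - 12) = 1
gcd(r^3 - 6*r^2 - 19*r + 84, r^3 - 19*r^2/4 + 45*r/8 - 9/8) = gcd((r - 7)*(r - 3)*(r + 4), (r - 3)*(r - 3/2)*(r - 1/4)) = r - 3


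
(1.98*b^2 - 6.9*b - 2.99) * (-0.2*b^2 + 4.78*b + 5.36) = -0.396*b^4 + 10.8444*b^3 - 21.7712*b^2 - 51.2762*b - 16.0264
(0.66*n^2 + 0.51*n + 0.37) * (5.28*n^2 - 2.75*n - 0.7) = 3.4848*n^4 + 0.8778*n^3 + 0.0891*n^2 - 1.3745*n - 0.259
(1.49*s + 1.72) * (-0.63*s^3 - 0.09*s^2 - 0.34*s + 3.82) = -0.9387*s^4 - 1.2177*s^3 - 0.6614*s^2 + 5.107*s + 6.5704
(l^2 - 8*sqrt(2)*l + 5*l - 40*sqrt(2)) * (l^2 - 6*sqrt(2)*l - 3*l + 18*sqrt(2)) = l^4 - 14*sqrt(2)*l^3 + 2*l^3 - 28*sqrt(2)*l^2 + 81*l^2 + 192*l + 210*sqrt(2)*l - 1440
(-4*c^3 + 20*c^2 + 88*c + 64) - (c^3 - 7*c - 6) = -5*c^3 + 20*c^2 + 95*c + 70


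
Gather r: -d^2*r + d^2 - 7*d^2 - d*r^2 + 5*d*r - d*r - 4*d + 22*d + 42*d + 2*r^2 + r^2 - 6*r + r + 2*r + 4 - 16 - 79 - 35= -6*d^2 + 60*d + r^2*(3 - d) + r*(-d^2 + 4*d - 3) - 126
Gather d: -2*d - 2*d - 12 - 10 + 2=-4*d - 20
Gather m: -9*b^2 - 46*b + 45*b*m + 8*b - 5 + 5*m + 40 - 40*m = -9*b^2 - 38*b + m*(45*b - 35) + 35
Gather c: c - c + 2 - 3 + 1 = 0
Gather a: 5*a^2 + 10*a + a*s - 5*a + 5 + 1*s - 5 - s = 5*a^2 + a*(s + 5)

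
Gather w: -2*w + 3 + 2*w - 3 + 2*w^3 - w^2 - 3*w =2*w^3 - w^2 - 3*w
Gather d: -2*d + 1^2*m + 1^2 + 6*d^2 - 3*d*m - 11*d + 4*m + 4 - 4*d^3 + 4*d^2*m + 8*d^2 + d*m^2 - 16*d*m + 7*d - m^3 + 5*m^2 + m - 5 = -4*d^3 + d^2*(4*m + 14) + d*(m^2 - 19*m - 6) - m^3 + 5*m^2 + 6*m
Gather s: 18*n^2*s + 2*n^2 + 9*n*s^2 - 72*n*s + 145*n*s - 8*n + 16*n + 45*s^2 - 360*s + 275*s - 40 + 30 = 2*n^2 + 8*n + s^2*(9*n + 45) + s*(18*n^2 + 73*n - 85) - 10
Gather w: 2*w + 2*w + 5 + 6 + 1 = 4*w + 12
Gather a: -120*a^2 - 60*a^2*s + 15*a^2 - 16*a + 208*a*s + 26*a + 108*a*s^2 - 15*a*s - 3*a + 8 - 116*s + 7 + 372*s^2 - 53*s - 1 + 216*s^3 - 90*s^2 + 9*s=a^2*(-60*s - 105) + a*(108*s^2 + 193*s + 7) + 216*s^3 + 282*s^2 - 160*s + 14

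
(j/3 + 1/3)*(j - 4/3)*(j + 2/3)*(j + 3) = j^4/3 + 10*j^3/9 - 5*j^2/27 - 50*j/27 - 8/9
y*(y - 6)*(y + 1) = y^3 - 5*y^2 - 6*y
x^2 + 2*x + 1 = (x + 1)^2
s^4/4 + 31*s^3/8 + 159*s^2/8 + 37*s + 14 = (s/4 + 1)*(s + 1/2)*(s + 4)*(s + 7)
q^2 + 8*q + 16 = (q + 4)^2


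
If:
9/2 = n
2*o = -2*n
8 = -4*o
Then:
No Solution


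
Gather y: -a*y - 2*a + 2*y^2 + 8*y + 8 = -2*a + 2*y^2 + y*(8 - a) + 8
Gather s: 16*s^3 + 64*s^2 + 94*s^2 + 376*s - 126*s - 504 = 16*s^3 + 158*s^2 + 250*s - 504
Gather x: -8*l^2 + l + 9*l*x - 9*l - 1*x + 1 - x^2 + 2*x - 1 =-8*l^2 - 8*l - x^2 + x*(9*l + 1)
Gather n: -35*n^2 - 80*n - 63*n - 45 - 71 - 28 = -35*n^2 - 143*n - 144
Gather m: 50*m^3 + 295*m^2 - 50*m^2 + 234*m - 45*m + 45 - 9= 50*m^3 + 245*m^2 + 189*m + 36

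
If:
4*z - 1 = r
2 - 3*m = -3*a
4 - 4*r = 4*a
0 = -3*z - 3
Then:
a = 6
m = 20/3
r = -5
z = -1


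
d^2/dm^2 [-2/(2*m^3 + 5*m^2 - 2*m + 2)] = 4*((6*m + 5)*(2*m^3 + 5*m^2 - 2*m + 2) - 4*(3*m^2 + 5*m - 1)^2)/(2*m^3 + 5*m^2 - 2*m + 2)^3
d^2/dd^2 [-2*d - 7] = 0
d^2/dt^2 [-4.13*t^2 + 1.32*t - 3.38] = -8.26000000000000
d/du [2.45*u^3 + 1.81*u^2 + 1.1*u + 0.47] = 7.35*u^2 + 3.62*u + 1.1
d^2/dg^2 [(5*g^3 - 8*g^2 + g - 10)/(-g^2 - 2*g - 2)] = 2*(-27*g^3 - 78*g^2 + 6*g + 56)/(g^6 + 6*g^5 + 18*g^4 + 32*g^3 + 36*g^2 + 24*g + 8)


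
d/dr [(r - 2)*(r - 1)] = 2*r - 3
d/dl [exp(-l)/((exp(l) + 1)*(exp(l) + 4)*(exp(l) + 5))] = 2*(-2*exp(3*l) - 15*exp(2*l) - 29*exp(l) - 10)*exp(-l)/(exp(6*l) + 20*exp(5*l) + 158*exp(4*l) + 620*exp(3*l) + 1241*exp(2*l) + 1160*exp(l) + 400)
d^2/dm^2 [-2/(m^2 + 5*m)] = 4*(m*(m + 5) - (2*m + 5)^2)/(m^3*(m + 5)^3)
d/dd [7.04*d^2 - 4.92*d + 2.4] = 14.08*d - 4.92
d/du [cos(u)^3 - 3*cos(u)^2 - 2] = 3*(2 - cos(u))*sin(u)*cos(u)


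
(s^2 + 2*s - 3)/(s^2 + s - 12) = (s^2 + 2*s - 3)/(s^2 + s - 12)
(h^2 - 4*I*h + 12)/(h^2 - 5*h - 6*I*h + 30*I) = (h + 2*I)/(h - 5)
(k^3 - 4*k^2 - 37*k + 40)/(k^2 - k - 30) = (k^2 - 9*k + 8)/(k - 6)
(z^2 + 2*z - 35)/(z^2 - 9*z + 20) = (z + 7)/(z - 4)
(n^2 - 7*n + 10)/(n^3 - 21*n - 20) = (n - 2)/(n^2 + 5*n + 4)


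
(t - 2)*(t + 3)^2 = t^3 + 4*t^2 - 3*t - 18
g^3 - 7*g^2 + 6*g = g*(g - 6)*(g - 1)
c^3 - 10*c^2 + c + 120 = (c - 8)*(c - 5)*(c + 3)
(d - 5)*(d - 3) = d^2 - 8*d + 15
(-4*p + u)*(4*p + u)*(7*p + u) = -112*p^3 - 16*p^2*u + 7*p*u^2 + u^3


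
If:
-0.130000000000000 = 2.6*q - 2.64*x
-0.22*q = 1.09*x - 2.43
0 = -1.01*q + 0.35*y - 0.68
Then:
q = 1.84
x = 1.86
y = 7.24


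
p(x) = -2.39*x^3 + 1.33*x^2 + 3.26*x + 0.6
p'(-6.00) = -270.82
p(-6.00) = 545.16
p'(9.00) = -553.57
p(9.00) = -1604.64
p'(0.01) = 3.29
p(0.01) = 0.63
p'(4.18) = -110.90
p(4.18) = -137.09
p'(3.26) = -64.27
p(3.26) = -57.44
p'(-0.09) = 2.96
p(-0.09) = 0.32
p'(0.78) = 0.97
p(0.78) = 2.82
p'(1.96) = -19.07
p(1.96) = -5.90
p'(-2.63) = -53.33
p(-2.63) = 44.70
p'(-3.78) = -109.24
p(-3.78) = 136.37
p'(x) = -7.17*x^2 + 2.66*x + 3.26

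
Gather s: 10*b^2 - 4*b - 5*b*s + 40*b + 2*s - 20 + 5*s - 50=10*b^2 + 36*b + s*(7 - 5*b) - 70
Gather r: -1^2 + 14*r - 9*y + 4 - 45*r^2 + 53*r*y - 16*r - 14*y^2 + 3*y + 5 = -45*r^2 + r*(53*y - 2) - 14*y^2 - 6*y + 8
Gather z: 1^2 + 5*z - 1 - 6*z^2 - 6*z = -6*z^2 - z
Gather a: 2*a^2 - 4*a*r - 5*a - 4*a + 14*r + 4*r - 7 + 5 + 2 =2*a^2 + a*(-4*r - 9) + 18*r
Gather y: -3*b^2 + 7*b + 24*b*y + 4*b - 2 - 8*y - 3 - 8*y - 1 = -3*b^2 + 11*b + y*(24*b - 16) - 6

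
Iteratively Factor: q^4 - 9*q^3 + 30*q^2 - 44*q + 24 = (q - 2)*(q^3 - 7*q^2 + 16*q - 12) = (q - 2)^2*(q^2 - 5*q + 6) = (q - 3)*(q - 2)^2*(q - 2)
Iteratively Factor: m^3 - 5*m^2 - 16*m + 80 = (m + 4)*(m^2 - 9*m + 20) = (m - 5)*(m + 4)*(m - 4)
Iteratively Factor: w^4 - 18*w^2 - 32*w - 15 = (w + 3)*(w^3 - 3*w^2 - 9*w - 5) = (w + 1)*(w + 3)*(w^2 - 4*w - 5) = (w - 5)*(w + 1)*(w + 3)*(w + 1)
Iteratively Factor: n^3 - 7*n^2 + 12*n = (n - 4)*(n^2 - 3*n) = (n - 4)*(n - 3)*(n)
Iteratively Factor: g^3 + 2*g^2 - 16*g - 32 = (g - 4)*(g^2 + 6*g + 8) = (g - 4)*(g + 2)*(g + 4)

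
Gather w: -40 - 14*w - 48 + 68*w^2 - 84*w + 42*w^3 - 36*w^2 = 42*w^3 + 32*w^2 - 98*w - 88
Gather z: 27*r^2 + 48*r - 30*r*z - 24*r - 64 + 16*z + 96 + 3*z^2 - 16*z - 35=27*r^2 - 30*r*z + 24*r + 3*z^2 - 3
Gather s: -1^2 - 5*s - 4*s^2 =-4*s^2 - 5*s - 1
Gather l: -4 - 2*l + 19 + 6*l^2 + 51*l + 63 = 6*l^2 + 49*l + 78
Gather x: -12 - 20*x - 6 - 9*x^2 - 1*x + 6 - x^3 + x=-x^3 - 9*x^2 - 20*x - 12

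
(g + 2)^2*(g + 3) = g^3 + 7*g^2 + 16*g + 12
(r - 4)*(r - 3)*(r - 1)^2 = r^4 - 9*r^3 + 27*r^2 - 31*r + 12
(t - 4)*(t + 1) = t^2 - 3*t - 4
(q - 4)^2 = q^2 - 8*q + 16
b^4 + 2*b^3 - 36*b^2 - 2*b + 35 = (b - 5)*(b - 1)*(b + 1)*(b + 7)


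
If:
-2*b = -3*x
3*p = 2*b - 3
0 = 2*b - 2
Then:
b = 1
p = -1/3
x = 2/3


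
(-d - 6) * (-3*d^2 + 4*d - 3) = 3*d^3 + 14*d^2 - 21*d + 18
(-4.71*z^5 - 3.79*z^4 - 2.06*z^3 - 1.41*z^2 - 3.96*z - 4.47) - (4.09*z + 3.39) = -4.71*z^5 - 3.79*z^4 - 2.06*z^3 - 1.41*z^2 - 8.05*z - 7.86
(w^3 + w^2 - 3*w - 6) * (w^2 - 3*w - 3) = w^5 - 2*w^4 - 9*w^3 + 27*w + 18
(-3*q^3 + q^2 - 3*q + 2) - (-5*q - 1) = -3*q^3 + q^2 + 2*q + 3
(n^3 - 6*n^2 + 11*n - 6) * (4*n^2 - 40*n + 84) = 4*n^5 - 64*n^4 + 368*n^3 - 968*n^2 + 1164*n - 504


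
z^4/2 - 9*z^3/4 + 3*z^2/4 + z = z*(z/2 + 1/4)*(z - 4)*(z - 1)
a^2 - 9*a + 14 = (a - 7)*(a - 2)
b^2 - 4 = (b - 2)*(b + 2)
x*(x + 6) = x^2 + 6*x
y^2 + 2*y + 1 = (y + 1)^2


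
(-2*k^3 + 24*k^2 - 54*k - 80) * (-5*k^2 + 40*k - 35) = 10*k^5 - 200*k^4 + 1300*k^3 - 2600*k^2 - 1310*k + 2800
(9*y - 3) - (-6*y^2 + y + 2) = 6*y^2 + 8*y - 5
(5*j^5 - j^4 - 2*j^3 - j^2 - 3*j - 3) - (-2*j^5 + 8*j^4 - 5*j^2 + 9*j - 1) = 7*j^5 - 9*j^4 - 2*j^3 + 4*j^2 - 12*j - 2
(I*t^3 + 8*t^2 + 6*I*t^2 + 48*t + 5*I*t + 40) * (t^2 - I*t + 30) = I*t^5 + 9*t^4 + 6*I*t^4 + 54*t^3 + 27*I*t^3 + 285*t^2 + 132*I*t^2 + 1440*t + 110*I*t + 1200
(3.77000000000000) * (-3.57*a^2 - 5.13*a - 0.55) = -13.4589*a^2 - 19.3401*a - 2.0735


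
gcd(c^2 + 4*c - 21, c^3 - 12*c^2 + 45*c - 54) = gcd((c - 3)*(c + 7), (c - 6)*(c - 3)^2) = c - 3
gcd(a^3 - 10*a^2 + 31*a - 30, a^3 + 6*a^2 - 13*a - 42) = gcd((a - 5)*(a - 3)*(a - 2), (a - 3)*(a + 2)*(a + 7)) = a - 3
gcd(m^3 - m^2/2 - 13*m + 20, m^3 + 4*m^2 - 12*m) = m - 2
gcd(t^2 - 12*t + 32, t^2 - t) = 1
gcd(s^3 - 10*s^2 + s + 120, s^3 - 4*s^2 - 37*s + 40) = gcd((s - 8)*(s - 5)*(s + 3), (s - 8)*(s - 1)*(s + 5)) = s - 8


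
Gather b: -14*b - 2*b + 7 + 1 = 8 - 16*b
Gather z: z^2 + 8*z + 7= z^2 + 8*z + 7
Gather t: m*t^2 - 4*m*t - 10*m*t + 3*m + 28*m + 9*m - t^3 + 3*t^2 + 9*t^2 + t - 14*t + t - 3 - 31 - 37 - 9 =40*m - t^3 + t^2*(m + 12) + t*(-14*m - 12) - 80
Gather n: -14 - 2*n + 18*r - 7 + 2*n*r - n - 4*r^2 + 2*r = n*(2*r - 3) - 4*r^2 + 20*r - 21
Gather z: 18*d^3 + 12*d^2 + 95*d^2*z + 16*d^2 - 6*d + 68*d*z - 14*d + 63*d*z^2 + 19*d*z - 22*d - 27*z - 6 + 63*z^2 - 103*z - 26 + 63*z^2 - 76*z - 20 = 18*d^3 + 28*d^2 - 42*d + z^2*(63*d + 126) + z*(95*d^2 + 87*d - 206) - 52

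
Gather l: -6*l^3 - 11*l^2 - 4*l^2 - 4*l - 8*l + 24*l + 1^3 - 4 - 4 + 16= -6*l^3 - 15*l^2 + 12*l + 9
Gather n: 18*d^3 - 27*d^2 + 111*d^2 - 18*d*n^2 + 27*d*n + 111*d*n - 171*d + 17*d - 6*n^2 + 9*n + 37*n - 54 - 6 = 18*d^3 + 84*d^2 - 154*d + n^2*(-18*d - 6) + n*(138*d + 46) - 60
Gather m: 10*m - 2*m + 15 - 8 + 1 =8*m + 8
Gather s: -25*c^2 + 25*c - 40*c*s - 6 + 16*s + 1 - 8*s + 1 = -25*c^2 + 25*c + s*(8 - 40*c) - 4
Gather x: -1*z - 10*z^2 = -10*z^2 - z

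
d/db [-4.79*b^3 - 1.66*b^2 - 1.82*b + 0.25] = -14.37*b^2 - 3.32*b - 1.82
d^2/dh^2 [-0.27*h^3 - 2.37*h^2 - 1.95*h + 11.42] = -1.62*h - 4.74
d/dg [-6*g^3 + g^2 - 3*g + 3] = -18*g^2 + 2*g - 3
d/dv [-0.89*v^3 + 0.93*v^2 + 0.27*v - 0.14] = -2.67*v^2 + 1.86*v + 0.27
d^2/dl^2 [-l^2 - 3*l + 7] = -2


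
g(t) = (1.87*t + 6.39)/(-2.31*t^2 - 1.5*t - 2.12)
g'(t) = (1.87*t + 6.39)*(4.62*t + 1.5)/(-2.31*t^2 - 1.5*t - 2.12)^2 + 1.87/(-2.31*t^2 - 1.5*t - 2.12) = (4.3197*t^2 + 29.5218*t + 5.6206)/(5.3361*t^4 + 6.93*t^3 + 12.0444*t^2 + 6.36*t + 4.4944)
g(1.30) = -1.11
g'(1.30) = 0.81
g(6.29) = -0.18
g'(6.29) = 0.03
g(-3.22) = -0.02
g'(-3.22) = -0.10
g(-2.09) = -0.27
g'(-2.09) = -0.45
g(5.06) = -0.23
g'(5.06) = 0.06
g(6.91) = -0.16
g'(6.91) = 0.03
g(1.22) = -1.17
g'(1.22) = 0.88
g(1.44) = -1.00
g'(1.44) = 0.69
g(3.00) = -0.44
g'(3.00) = 0.18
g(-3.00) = -0.04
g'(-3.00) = -0.13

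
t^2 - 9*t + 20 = (t - 5)*(t - 4)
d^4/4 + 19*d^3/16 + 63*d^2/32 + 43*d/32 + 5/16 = (d/4 + 1/4)*(d + 1/2)*(d + 5/4)*(d + 2)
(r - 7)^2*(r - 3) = r^3 - 17*r^2 + 91*r - 147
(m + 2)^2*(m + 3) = m^3 + 7*m^2 + 16*m + 12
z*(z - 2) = z^2 - 2*z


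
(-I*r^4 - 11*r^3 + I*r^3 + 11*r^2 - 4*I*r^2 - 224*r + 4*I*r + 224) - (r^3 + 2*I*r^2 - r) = -I*r^4 - 12*r^3 + I*r^3 + 11*r^2 - 6*I*r^2 - 223*r + 4*I*r + 224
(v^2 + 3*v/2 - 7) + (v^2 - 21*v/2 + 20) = 2*v^2 - 9*v + 13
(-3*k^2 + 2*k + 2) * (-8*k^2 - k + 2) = 24*k^4 - 13*k^3 - 24*k^2 + 2*k + 4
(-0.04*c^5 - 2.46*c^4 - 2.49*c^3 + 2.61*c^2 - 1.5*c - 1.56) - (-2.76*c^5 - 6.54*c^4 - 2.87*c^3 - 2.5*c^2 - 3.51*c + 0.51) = 2.72*c^5 + 4.08*c^4 + 0.38*c^3 + 5.11*c^2 + 2.01*c - 2.07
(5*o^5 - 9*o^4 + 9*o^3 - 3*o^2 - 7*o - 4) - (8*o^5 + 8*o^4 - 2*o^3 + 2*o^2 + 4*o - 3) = -3*o^5 - 17*o^4 + 11*o^3 - 5*o^2 - 11*o - 1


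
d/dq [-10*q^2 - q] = -20*q - 1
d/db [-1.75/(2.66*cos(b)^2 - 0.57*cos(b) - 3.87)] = (0.9975 - 9.31*cos(b))*sin(b)/(-2.66*cos(b)^2 + 0.57*cos(b) + 3.87)^2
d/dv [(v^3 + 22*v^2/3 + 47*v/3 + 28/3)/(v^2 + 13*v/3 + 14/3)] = (v^2 + 4*v + 6)/(v^2 + 4*v + 4)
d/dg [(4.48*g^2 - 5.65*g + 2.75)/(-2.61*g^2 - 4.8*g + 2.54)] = (-36.2505*g^2 + 37.1134*g - 1.151)/(6.8121*g^4 + 25.056*g^3 + 9.7812*g^2 - 24.384*g + 6.4516)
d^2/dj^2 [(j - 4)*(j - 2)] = 2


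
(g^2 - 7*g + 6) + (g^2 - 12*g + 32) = 2*g^2 - 19*g + 38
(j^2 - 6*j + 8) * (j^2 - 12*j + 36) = j^4 - 18*j^3 + 116*j^2 - 312*j + 288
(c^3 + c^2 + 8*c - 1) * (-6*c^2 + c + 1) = -6*c^5 - 5*c^4 - 46*c^3 + 15*c^2 + 7*c - 1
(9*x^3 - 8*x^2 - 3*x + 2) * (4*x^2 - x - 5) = 36*x^5 - 41*x^4 - 49*x^3 + 51*x^2 + 13*x - 10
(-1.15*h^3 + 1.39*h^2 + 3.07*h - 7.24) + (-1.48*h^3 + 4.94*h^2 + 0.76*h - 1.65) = -2.63*h^3 + 6.33*h^2 + 3.83*h - 8.89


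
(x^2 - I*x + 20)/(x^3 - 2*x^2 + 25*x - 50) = (x + 4*I)/(x^2 + x*(-2 + 5*I) - 10*I)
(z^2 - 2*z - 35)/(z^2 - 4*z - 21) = (z + 5)/(z + 3)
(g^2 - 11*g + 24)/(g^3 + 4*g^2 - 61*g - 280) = (g - 3)/(g^2 + 12*g + 35)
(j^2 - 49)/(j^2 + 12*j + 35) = (j - 7)/(j + 5)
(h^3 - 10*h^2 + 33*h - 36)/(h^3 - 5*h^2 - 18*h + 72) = (h^2 - 7*h + 12)/(h^2 - 2*h - 24)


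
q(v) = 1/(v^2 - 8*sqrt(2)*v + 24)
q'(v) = (-2*v + 8*sqrt(2))/(v^2 - 8*sqrt(2)*v + 24)^2 = 2*(-v + 4*sqrt(2))/(v^2 - 8*sqrt(2)*v + 24)^2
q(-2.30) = 0.02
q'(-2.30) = 0.01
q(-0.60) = 0.03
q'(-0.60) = 0.01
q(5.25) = -0.13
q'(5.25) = 0.01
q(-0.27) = 0.04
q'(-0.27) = 0.02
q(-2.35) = 0.02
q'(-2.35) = 0.01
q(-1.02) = 0.03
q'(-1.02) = 0.01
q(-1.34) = 0.02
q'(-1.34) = 0.01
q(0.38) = 0.05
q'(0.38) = 0.03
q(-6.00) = 0.01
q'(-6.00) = 0.00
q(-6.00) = 0.01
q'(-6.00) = 0.00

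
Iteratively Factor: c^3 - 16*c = (c + 4)*(c^2 - 4*c) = c*(c + 4)*(c - 4)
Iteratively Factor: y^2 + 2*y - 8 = (y - 2)*(y + 4)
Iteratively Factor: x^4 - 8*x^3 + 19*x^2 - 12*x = (x)*(x^3 - 8*x^2 + 19*x - 12) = x*(x - 3)*(x^2 - 5*x + 4) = x*(x - 3)*(x - 1)*(x - 4)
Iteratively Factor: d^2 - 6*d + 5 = (d - 1)*(d - 5)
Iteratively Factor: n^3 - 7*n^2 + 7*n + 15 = (n + 1)*(n^2 - 8*n + 15) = (n - 3)*(n + 1)*(n - 5)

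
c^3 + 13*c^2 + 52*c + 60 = (c + 2)*(c + 5)*(c + 6)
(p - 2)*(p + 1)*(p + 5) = p^3 + 4*p^2 - 7*p - 10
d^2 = d^2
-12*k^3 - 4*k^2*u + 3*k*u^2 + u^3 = (-2*k + u)*(2*k + u)*(3*k + u)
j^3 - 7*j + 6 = (j - 2)*(j - 1)*(j + 3)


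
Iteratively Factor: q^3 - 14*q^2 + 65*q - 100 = (q - 4)*(q^2 - 10*q + 25) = (q - 5)*(q - 4)*(q - 5)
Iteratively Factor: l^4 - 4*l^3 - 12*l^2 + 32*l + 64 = (l + 2)*(l^3 - 6*l^2 + 32) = (l - 4)*(l + 2)*(l^2 - 2*l - 8) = (l - 4)^2*(l + 2)*(l + 2)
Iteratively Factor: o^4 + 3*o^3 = (o)*(o^3 + 3*o^2) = o^2*(o^2 + 3*o) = o^3*(o + 3)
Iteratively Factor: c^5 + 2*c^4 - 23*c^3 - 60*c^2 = (c + 4)*(c^4 - 2*c^3 - 15*c^2) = c*(c + 4)*(c^3 - 2*c^2 - 15*c) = c*(c - 5)*(c + 4)*(c^2 + 3*c) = c^2*(c - 5)*(c + 4)*(c + 3)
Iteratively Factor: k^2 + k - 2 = (k + 2)*(k - 1)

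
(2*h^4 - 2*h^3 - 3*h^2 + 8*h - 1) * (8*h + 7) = 16*h^5 - 2*h^4 - 38*h^3 + 43*h^2 + 48*h - 7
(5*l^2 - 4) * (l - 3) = 5*l^3 - 15*l^2 - 4*l + 12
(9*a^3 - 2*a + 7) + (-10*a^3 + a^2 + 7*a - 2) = -a^3 + a^2 + 5*a + 5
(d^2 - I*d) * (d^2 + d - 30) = d^4 + d^3 - I*d^3 - 30*d^2 - I*d^2 + 30*I*d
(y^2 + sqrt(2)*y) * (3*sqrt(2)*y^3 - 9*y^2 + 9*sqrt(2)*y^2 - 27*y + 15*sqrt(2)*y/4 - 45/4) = 3*sqrt(2)*y^5 - 3*y^4 + 9*sqrt(2)*y^4 - 9*y^3 - 21*sqrt(2)*y^3/4 - 27*sqrt(2)*y^2 - 15*y^2/4 - 45*sqrt(2)*y/4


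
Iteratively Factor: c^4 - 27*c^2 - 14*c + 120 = (c + 4)*(c^3 - 4*c^2 - 11*c + 30) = (c - 5)*(c + 4)*(c^2 + c - 6) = (c - 5)*(c - 2)*(c + 4)*(c + 3)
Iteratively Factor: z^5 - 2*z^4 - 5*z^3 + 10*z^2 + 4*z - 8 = (z - 2)*(z^4 - 5*z^2 + 4) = (z - 2)*(z + 2)*(z^3 - 2*z^2 - z + 2) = (z - 2)*(z - 1)*(z + 2)*(z^2 - z - 2) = (z - 2)*(z - 1)*(z + 1)*(z + 2)*(z - 2)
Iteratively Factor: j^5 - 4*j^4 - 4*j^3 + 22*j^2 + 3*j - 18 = (j + 2)*(j^4 - 6*j^3 + 8*j^2 + 6*j - 9) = (j - 1)*(j + 2)*(j^3 - 5*j^2 + 3*j + 9) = (j - 3)*(j - 1)*(j + 2)*(j^2 - 2*j - 3) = (j - 3)^2*(j - 1)*(j + 2)*(j + 1)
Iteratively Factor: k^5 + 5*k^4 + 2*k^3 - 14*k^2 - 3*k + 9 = (k + 3)*(k^4 + 2*k^3 - 4*k^2 - 2*k + 3) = (k + 3)^2*(k^3 - k^2 - k + 1) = (k - 1)*(k + 3)^2*(k^2 - 1) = (k - 1)^2*(k + 3)^2*(k + 1)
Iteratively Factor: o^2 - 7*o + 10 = (o - 5)*(o - 2)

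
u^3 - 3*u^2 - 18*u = u*(u - 6)*(u + 3)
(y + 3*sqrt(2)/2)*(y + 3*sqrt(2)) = y^2 + 9*sqrt(2)*y/2 + 9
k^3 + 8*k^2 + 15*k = k*(k + 3)*(k + 5)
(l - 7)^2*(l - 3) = l^3 - 17*l^2 + 91*l - 147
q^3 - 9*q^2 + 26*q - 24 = (q - 4)*(q - 3)*(q - 2)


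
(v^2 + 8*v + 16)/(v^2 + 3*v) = (v^2 + 8*v + 16)/(v*(v + 3))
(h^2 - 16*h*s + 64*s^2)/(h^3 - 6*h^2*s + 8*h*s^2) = (h^2 - 16*h*s + 64*s^2)/(h*(h^2 - 6*h*s + 8*s^2))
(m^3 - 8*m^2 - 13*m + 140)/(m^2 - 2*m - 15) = (m^2 - 3*m - 28)/(m + 3)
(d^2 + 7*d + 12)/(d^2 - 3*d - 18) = (d + 4)/(d - 6)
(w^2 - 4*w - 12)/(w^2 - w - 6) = (w - 6)/(w - 3)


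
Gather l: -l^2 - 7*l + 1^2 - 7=-l^2 - 7*l - 6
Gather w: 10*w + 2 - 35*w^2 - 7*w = -35*w^2 + 3*w + 2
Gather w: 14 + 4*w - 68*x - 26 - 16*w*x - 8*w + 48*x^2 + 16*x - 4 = w*(-16*x - 4) + 48*x^2 - 52*x - 16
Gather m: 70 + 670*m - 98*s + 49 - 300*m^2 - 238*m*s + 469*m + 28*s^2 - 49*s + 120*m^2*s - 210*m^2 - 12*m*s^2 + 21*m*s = m^2*(120*s - 510) + m*(-12*s^2 - 217*s + 1139) + 28*s^2 - 147*s + 119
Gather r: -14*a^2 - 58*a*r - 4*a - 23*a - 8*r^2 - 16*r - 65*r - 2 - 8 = -14*a^2 - 27*a - 8*r^2 + r*(-58*a - 81) - 10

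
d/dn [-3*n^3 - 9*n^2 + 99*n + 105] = -9*n^2 - 18*n + 99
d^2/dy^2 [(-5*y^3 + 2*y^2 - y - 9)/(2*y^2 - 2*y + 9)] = 2*(74*y^3 + 54*y^2 - 1053*y + 270)/(8*y^6 - 24*y^5 + 132*y^4 - 224*y^3 + 594*y^2 - 486*y + 729)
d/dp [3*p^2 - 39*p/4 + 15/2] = 6*p - 39/4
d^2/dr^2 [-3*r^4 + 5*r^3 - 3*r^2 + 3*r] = -36*r^2 + 30*r - 6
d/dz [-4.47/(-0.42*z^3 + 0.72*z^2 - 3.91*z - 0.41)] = (-5.6322*z^2 + 6.4368*z - 17.4777)/(0.42*z^3 - 0.72*z^2 + 3.91*z + 0.41)^2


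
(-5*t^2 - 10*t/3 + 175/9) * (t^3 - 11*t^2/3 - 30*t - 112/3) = -5*t^5 + 15*t^4 + 545*t^3/3 + 5815*t^2/27 - 4130*t/9 - 19600/27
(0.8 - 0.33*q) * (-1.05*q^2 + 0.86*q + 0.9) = 0.3465*q^3 - 1.1238*q^2 + 0.391*q + 0.72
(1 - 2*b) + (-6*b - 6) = -8*b - 5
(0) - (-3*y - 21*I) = 3*y + 21*I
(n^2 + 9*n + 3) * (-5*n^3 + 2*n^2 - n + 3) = -5*n^5 - 43*n^4 + 2*n^3 + 24*n + 9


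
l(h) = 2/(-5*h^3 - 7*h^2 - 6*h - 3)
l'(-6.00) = 0.00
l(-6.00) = 0.00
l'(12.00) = 0.00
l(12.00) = 0.00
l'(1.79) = 0.04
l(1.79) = -0.03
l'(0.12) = 1.08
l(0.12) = -0.52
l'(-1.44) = 0.92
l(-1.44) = 0.33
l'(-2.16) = 0.12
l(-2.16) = 0.07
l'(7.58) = 0.00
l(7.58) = -0.00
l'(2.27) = 0.02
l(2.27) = -0.02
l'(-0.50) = 4.35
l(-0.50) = -1.78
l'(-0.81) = 1579.61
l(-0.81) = -26.49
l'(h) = 2*(15*h^2 + 14*h + 6)/(-5*h^3 - 7*h^2 - 6*h - 3)^2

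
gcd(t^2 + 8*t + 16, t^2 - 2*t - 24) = t + 4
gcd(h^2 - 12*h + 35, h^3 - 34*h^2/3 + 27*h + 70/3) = h^2 - 12*h + 35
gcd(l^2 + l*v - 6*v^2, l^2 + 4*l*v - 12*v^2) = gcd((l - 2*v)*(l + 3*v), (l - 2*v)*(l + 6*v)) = -l + 2*v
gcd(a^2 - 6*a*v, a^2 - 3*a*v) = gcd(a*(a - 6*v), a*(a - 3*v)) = a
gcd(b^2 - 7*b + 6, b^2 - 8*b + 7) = b - 1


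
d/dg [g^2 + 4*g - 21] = 2*g + 4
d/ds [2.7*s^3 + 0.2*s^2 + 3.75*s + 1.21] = 8.1*s^2 + 0.4*s + 3.75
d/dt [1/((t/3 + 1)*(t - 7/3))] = 18*(-3*t - 1)/(9*t^4 + 12*t^3 - 122*t^2 - 84*t + 441)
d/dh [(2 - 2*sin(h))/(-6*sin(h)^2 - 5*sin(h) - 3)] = 2*(-6*sin(h)^2 + 12*sin(h) + 8)*cos(h)/(6*sin(h)^2 + 5*sin(h) + 3)^2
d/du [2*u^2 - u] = 4*u - 1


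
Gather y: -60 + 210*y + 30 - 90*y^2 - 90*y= -90*y^2 + 120*y - 30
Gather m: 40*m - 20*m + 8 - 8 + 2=20*m + 2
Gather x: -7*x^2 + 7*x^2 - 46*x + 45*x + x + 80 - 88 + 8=0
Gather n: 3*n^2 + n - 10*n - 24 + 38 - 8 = 3*n^2 - 9*n + 6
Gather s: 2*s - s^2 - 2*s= -s^2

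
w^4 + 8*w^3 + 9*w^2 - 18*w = w*(w - 1)*(w + 3)*(w + 6)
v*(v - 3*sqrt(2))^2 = v^3 - 6*sqrt(2)*v^2 + 18*v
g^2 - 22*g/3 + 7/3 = (g - 7)*(g - 1/3)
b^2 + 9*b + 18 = (b + 3)*(b + 6)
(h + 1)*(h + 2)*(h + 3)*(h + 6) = h^4 + 12*h^3 + 47*h^2 + 72*h + 36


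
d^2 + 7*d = d*(d + 7)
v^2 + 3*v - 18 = (v - 3)*(v + 6)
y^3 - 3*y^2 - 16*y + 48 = (y - 4)*(y - 3)*(y + 4)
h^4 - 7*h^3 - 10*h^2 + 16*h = h*(h - 8)*(h - 1)*(h + 2)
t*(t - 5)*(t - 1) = t^3 - 6*t^2 + 5*t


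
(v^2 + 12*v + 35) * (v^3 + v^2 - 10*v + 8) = v^5 + 13*v^4 + 37*v^3 - 77*v^2 - 254*v + 280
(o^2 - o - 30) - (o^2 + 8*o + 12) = -9*o - 42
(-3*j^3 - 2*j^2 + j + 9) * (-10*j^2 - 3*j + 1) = 30*j^5 + 29*j^4 - 7*j^3 - 95*j^2 - 26*j + 9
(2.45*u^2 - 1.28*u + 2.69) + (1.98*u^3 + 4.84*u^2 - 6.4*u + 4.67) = 1.98*u^3 + 7.29*u^2 - 7.68*u + 7.36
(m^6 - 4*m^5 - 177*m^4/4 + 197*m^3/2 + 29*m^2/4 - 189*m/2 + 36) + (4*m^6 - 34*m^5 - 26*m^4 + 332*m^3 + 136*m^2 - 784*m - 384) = 5*m^6 - 38*m^5 - 281*m^4/4 + 861*m^3/2 + 573*m^2/4 - 1757*m/2 - 348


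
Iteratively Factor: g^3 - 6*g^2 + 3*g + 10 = (g - 2)*(g^2 - 4*g - 5) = (g - 5)*(g - 2)*(g + 1)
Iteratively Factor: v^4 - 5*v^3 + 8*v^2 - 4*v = (v - 2)*(v^3 - 3*v^2 + 2*v) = v*(v - 2)*(v^2 - 3*v + 2) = v*(v - 2)*(v - 1)*(v - 2)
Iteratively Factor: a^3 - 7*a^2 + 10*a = (a)*(a^2 - 7*a + 10) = a*(a - 2)*(a - 5)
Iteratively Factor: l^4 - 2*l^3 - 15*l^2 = (l + 3)*(l^3 - 5*l^2) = l*(l + 3)*(l^2 - 5*l) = l^2*(l + 3)*(l - 5)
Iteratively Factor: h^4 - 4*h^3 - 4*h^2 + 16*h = (h - 4)*(h^3 - 4*h) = h*(h - 4)*(h^2 - 4) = h*(h - 4)*(h - 2)*(h + 2)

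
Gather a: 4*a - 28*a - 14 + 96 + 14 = 96 - 24*a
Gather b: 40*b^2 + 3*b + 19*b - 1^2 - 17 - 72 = 40*b^2 + 22*b - 90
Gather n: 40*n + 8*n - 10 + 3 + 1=48*n - 6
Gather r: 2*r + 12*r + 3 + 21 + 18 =14*r + 42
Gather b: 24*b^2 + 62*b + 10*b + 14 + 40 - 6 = 24*b^2 + 72*b + 48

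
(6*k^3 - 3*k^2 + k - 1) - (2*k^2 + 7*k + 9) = 6*k^3 - 5*k^2 - 6*k - 10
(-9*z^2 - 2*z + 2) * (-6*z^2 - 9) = 54*z^4 + 12*z^3 + 69*z^2 + 18*z - 18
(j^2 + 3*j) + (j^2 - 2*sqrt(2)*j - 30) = 2*j^2 - 2*sqrt(2)*j + 3*j - 30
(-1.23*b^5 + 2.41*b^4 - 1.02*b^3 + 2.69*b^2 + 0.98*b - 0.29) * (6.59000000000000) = -8.1057*b^5 + 15.8819*b^4 - 6.7218*b^3 + 17.7271*b^2 + 6.4582*b - 1.9111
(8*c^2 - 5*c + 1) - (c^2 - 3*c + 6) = 7*c^2 - 2*c - 5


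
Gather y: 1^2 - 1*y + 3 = 4 - y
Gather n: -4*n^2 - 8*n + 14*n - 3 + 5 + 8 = -4*n^2 + 6*n + 10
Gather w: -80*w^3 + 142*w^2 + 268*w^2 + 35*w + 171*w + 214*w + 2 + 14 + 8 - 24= -80*w^3 + 410*w^2 + 420*w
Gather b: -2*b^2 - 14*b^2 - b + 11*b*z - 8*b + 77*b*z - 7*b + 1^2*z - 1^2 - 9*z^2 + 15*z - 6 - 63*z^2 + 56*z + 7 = -16*b^2 + b*(88*z - 16) - 72*z^2 + 72*z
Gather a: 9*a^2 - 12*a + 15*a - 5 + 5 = 9*a^2 + 3*a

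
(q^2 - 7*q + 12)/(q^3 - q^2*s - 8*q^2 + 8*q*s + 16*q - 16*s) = (q - 3)/(q^2 - q*s - 4*q + 4*s)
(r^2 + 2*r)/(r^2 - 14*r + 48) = r*(r + 2)/(r^2 - 14*r + 48)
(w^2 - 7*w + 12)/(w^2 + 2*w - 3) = (w^2 - 7*w + 12)/(w^2 + 2*w - 3)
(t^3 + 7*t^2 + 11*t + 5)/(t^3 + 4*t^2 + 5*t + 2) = (t + 5)/(t + 2)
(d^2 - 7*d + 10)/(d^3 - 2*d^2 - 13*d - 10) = (d - 2)/(d^2 + 3*d + 2)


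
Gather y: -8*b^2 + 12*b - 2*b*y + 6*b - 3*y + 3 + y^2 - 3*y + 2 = -8*b^2 + 18*b + y^2 + y*(-2*b - 6) + 5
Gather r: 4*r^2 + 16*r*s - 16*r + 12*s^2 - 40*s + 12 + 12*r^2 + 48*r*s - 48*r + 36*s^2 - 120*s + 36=16*r^2 + r*(64*s - 64) + 48*s^2 - 160*s + 48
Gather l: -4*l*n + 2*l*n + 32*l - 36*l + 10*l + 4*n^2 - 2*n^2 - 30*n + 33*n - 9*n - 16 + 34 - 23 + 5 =l*(6 - 2*n) + 2*n^2 - 6*n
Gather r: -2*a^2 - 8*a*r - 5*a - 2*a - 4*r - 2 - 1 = -2*a^2 - 7*a + r*(-8*a - 4) - 3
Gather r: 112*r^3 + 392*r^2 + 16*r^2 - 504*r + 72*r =112*r^3 + 408*r^2 - 432*r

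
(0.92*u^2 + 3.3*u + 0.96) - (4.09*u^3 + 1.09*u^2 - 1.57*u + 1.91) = -4.09*u^3 - 0.17*u^2 + 4.87*u - 0.95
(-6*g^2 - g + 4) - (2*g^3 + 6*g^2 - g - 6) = -2*g^3 - 12*g^2 + 10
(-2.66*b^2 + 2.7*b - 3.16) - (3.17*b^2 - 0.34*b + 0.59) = -5.83*b^2 + 3.04*b - 3.75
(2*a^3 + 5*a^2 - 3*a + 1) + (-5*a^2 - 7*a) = 2*a^3 - 10*a + 1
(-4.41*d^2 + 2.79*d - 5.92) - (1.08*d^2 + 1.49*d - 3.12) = -5.49*d^2 + 1.3*d - 2.8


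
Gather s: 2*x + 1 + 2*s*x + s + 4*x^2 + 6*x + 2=s*(2*x + 1) + 4*x^2 + 8*x + 3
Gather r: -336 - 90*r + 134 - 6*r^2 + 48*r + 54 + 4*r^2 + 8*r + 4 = -2*r^2 - 34*r - 144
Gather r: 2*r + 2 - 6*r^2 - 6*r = -6*r^2 - 4*r + 2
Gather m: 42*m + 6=42*m + 6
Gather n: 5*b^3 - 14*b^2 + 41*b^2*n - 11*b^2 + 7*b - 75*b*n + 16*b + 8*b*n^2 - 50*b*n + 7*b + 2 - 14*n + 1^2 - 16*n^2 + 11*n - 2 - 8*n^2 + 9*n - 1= 5*b^3 - 25*b^2 + 30*b + n^2*(8*b - 24) + n*(41*b^2 - 125*b + 6)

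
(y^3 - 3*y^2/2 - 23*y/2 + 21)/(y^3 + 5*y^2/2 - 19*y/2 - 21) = (y - 2)/(y + 2)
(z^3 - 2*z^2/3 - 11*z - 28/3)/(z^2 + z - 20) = (3*z^2 + 10*z + 7)/(3*(z + 5))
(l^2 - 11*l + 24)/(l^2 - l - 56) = (l - 3)/(l + 7)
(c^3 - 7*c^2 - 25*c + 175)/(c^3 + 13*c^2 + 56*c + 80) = (c^2 - 12*c + 35)/(c^2 + 8*c + 16)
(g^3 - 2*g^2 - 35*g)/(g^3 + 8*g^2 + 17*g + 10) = g*(g - 7)/(g^2 + 3*g + 2)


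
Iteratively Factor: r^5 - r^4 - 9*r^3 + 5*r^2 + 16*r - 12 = (r - 1)*(r^4 - 9*r^2 - 4*r + 12) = (r - 1)*(r + 2)*(r^3 - 2*r^2 - 5*r + 6) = (r - 3)*(r - 1)*(r + 2)*(r^2 + r - 2) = (r - 3)*(r - 1)^2*(r + 2)*(r + 2)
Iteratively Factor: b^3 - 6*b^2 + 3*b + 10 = (b + 1)*(b^2 - 7*b + 10) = (b - 5)*(b + 1)*(b - 2)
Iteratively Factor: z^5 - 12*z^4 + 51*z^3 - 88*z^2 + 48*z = (z - 4)*(z^4 - 8*z^3 + 19*z^2 - 12*z) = (z - 4)*(z - 3)*(z^3 - 5*z^2 + 4*z) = z*(z - 4)*(z - 3)*(z^2 - 5*z + 4) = z*(z - 4)*(z - 3)*(z - 1)*(z - 4)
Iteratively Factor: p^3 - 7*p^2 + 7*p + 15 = (p + 1)*(p^2 - 8*p + 15) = (p - 3)*(p + 1)*(p - 5)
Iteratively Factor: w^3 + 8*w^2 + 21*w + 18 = (w + 3)*(w^2 + 5*w + 6) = (w + 3)^2*(w + 2)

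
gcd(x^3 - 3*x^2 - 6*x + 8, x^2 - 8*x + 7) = x - 1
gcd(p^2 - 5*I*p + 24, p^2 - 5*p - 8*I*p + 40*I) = p - 8*I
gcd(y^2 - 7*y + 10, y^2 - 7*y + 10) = y^2 - 7*y + 10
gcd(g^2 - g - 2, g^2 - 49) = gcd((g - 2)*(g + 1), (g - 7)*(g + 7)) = 1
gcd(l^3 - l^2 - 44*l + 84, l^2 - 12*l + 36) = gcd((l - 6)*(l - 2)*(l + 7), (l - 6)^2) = l - 6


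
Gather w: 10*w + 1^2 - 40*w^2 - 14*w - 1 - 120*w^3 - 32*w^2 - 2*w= -120*w^3 - 72*w^2 - 6*w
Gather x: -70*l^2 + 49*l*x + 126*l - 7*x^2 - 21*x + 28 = -70*l^2 + 126*l - 7*x^2 + x*(49*l - 21) + 28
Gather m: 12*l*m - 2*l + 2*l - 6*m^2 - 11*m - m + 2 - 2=-6*m^2 + m*(12*l - 12)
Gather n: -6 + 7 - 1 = 0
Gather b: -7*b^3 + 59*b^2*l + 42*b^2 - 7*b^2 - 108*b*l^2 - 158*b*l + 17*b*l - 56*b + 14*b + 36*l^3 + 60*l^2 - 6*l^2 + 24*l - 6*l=-7*b^3 + b^2*(59*l + 35) + b*(-108*l^2 - 141*l - 42) + 36*l^3 + 54*l^2 + 18*l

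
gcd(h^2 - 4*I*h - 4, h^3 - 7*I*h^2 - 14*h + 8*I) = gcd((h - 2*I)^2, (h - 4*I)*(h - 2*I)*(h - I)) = h - 2*I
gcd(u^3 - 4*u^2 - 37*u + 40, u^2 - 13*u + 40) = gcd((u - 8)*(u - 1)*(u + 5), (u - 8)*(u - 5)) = u - 8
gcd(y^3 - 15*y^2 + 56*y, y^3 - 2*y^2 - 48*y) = y^2 - 8*y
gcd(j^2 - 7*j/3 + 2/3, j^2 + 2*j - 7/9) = j - 1/3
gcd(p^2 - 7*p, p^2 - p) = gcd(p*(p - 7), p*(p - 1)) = p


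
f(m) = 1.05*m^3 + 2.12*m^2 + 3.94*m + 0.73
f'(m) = 3.15*m^2 + 4.24*m + 3.94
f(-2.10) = -7.92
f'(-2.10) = 8.93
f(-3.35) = -28.15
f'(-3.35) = 25.09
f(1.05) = 8.42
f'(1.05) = 11.86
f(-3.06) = -21.56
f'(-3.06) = 20.46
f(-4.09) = -51.76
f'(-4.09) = 39.29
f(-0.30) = -0.29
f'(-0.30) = 2.95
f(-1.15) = -2.59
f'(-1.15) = 3.23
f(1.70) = 18.71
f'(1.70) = 20.25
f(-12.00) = -1555.67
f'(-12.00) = 406.66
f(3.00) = 59.98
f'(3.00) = 45.01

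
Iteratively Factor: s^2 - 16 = (s + 4)*(s - 4)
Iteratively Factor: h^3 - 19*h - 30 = (h - 5)*(h^2 + 5*h + 6) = (h - 5)*(h + 3)*(h + 2)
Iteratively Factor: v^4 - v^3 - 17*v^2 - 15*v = (v - 5)*(v^3 + 4*v^2 + 3*v) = (v - 5)*(v + 3)*(v^2 + v) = (v - 5)*(v + 1)*(v + 3)*(v)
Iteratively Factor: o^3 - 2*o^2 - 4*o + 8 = (o + 2)*(o^2 - 4*o + 4) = (o - 2)*(o + 2)*(o - 2)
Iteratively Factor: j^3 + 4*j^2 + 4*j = (j + 2)*(j^2 + 2*j) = (j + 2)^2*(j)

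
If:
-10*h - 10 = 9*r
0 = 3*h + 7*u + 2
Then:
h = -7*u/3 - 2/3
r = 70*u/27 - 10/27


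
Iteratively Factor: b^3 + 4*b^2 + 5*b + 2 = (b + 1)*(b^2 + 3*b + 2) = (b + 1)*(b + 2)*(b + 1)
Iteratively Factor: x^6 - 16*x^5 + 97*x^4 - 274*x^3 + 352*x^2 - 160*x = (x - 1)*(x^5 - 15*x^4 + 82*x^3 - 192*x^2 + 160*x) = (x - 2)*(x - 1)*(x^4 - 13*x^3 + 56*x^2 - 80*x) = x*(x - 2)*(x - 1)*(x^3 - 13*x^2 + 56*x - 80) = x*(x - 4)*(x - 2)*(x - 1)*(x^2 - 9*x + 20) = x*(x - 5)*(x - 4)*(x - 2)*(x - 1)*(x - 4)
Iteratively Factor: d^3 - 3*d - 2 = (d + 1)*(d^2 - d - 2) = (d - 2)*(d + 1)*(d + 1)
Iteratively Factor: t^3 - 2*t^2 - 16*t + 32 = (t - 4)*(t^2 + 2*t - 8) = (t - 4)*(t - 2)*(t + 4)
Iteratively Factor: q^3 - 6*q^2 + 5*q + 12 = (q - 3)*(q^2 - 3*q - 4) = (q - 4)*(q - 3)*(q + 1)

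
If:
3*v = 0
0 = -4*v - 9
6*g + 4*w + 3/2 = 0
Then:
No Solution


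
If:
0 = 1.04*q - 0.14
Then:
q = 0.13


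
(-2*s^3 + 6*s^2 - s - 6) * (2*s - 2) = -4*s^4 + 16*s^3 - 14*s^2 - 10*s + 12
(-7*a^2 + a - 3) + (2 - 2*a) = -7*a^2 - a - 1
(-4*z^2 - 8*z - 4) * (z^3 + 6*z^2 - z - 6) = -4*z^5 - 32*z^4 - 48*z^3 + 8*z^2 + 52*z + 24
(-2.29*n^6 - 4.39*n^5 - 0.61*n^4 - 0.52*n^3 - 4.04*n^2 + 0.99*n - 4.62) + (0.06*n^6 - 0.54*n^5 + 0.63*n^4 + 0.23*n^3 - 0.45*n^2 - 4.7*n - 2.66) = -2.23*n^6 - 4.93*n^5 + 0.02*n^4 - 0.29*n^3 - 4.49*n^2 - 3.71*n - 7.28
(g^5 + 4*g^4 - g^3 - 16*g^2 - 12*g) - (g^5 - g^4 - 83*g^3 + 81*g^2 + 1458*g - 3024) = 5*g^4 + 82*g^3 - 97*g^2 - 1470*g + 3024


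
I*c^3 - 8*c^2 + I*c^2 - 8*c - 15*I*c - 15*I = (c + 3*I)*(c + 5*I)*(I*c + I)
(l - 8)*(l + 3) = l^2 - 5*l - 24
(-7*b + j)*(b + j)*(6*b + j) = -42*b^3 - 43*b^2*j + j^3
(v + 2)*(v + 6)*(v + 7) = v^3 + 15*v^2 + 68*v + 84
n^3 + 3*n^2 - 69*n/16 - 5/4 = (n - 5/4)*(n + 1/4)*(n + 4)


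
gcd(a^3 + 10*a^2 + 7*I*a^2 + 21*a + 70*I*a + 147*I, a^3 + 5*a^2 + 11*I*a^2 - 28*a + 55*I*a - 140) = a + 7*I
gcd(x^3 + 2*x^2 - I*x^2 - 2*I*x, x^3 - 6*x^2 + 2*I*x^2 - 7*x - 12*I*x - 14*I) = 1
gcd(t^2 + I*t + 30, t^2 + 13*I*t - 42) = t + 6*I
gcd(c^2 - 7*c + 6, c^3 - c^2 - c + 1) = c - 1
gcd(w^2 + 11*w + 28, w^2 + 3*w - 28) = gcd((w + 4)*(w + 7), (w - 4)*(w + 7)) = w + 7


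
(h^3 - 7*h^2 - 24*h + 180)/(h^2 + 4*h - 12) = (h^3 - 7*h^2 - 24*h + 180)/(h^2 + 4*h - 12)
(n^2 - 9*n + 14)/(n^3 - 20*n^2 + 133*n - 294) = (n - 2)/(n^2 - 13*n + 42)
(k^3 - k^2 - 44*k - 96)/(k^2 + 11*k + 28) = (k^2 - 5*k - 24)/(k + 7)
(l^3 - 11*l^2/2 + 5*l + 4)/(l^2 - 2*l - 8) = (l^2 - 3*l/2 - 1)/(l + 2)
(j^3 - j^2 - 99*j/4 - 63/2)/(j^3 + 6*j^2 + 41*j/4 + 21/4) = (j - 6)/(j + 1)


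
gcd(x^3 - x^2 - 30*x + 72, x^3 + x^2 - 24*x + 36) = x^2 + 3*x - 18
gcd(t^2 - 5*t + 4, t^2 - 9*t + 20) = t - 4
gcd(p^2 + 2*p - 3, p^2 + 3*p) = p + 3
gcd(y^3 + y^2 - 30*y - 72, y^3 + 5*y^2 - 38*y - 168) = y^2 - 2*y - 24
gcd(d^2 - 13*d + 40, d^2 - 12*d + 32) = d - 8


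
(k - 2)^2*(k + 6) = k^3 + 2*k^2 - 20*k + 24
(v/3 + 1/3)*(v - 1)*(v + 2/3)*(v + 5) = v^4/3 + 17*v^3/9 + 7*v^2/9 - 17*v/9 - 10/9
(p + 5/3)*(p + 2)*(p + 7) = p^3 + 32*p^2/3 + 29*p + 70/3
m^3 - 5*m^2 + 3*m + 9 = (m - 3)^2*(m + 1)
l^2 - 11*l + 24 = (l - 8)*(l - 3)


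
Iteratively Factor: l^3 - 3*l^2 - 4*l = (l - 4)*(l^2 + l) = (l - 4)*(l + 1)*(l)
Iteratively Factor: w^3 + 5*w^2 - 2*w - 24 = (w + 4)*(w^2 + w - 6) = (w + 3)*(w + 4)*(w - 2)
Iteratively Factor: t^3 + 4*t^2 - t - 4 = (t + 4)*(t^2 - 1) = (t - 1)*(t + 4)*(t + 1)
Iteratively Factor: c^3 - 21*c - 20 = (c - 5)*(c^2 + 5*c + 4) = (c - 5)*(c + 4)*(c + 1)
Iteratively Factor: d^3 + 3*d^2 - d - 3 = (d - 1)*(d^2 + 4*d + 3) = (d - 1)*(d + 1)*(d + 3)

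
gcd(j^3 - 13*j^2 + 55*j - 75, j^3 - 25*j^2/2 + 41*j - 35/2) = j - 5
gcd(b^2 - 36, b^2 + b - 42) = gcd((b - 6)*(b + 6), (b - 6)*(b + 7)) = b - 6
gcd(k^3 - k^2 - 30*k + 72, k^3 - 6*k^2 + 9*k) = k - 3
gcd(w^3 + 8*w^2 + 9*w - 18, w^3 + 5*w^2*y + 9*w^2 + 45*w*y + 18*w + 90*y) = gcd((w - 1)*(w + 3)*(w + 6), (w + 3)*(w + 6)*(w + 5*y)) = w^2 + 9*w + 18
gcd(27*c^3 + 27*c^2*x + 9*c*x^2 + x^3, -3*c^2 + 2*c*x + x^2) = 3*c + x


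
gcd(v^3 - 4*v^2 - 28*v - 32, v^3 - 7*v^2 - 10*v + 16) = v^2 - 6*v - 16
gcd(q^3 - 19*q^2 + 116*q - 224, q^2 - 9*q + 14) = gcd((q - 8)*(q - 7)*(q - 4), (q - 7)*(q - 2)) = q - 7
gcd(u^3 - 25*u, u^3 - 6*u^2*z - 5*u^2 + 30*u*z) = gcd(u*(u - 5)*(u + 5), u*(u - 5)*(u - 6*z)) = u^2 - 5*u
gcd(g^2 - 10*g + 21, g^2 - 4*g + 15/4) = 1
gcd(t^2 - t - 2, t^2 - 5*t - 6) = t + 1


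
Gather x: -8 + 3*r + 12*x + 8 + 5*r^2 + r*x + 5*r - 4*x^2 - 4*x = 5*r^2 + 8*r - 4*x^2 + x*(r + 8)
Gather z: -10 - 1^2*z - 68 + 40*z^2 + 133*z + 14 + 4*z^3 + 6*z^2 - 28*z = 4*z^3 + 46*z^2 + 104*z - 64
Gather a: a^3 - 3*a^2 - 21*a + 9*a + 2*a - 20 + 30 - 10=a^3 - 3*a^2 - 10*a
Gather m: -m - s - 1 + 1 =-m - s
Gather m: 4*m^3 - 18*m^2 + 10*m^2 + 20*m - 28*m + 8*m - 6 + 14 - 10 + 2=4*m^3 - 8*m^2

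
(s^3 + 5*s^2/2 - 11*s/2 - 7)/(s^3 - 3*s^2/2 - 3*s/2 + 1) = (2*s + 7)/(2*s - 1)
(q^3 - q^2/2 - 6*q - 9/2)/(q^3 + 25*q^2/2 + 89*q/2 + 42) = (q^2 - 2*q - 3)/(q^2 + 11*q + 28)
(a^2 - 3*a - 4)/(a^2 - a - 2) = (a - 4)/(a - 2)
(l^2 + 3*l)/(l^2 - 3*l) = (l + 3)/(l - 3)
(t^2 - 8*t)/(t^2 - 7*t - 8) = t/(t + 1)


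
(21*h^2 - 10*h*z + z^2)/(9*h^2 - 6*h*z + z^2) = (-7*h + z)/(-3*h + z)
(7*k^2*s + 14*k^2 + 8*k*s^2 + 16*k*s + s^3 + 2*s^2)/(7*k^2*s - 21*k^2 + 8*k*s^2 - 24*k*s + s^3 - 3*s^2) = (s + 2)/(s - 3)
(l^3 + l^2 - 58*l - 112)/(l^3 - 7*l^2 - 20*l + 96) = (l^2 + 9*l + 14)/(l^2 + l - 12)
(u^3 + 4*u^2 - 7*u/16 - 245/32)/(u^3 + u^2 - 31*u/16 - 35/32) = (2*u + 7)/(2*u + 1)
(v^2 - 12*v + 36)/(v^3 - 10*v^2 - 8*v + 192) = (v - 6)/(v^2 - 4*v - 32)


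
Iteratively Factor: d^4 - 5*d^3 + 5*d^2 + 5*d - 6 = (d - 2)*(d^3 - 3*d^2 - d + 3) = (d - 2)*(d - 1)*(d^2 - 2*d - 3) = (d - 3)*(d - 2)*(d - 1)*(d + 1)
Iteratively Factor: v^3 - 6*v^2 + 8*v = (v - 4)*(v^2 - 2*v) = v*(v - 4)*(v - 2)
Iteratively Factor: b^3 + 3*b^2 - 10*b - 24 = (b + 2)*(b^2 + b - 12) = (b + 2)*(b + 4)*(b - 3)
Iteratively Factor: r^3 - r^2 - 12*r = (r - 4)*(r^2 + 3*r) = r*(r - 4)*(r + 3)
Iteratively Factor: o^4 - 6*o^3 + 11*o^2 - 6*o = (o - 1)*(o^3 - 5*o^2 + 6*o) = o*(o - 1)*(o^2 - 5*o + 6) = o*(o - 2)*(o - 1)*(o - 3)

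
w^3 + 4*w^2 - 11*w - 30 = (w - 3)*(w + 2)*(w + 5)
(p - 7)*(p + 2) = p^2 - 5*p - 14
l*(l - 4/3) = l^2 - 4*l/3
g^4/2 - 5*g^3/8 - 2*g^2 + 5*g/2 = g*(g/2 + 1)*(g - 2)*(g - 5/4)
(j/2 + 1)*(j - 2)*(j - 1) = j^3/2 - j^2/2 - 2*j + 2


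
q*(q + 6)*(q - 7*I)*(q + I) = q^4 + 6*q^3 - 6*I*q^3 + 7*q^2 - 36*I*q^2 + 42*q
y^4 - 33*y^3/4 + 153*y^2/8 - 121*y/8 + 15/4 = (y - 5)*(y - 2)*(y - 3/4)*(y - 1/2)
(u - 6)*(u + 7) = u^2 + u - 42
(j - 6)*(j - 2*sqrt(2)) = j^2 - 6*j - 2*sqrt(2)*j + 12*sqrt(2)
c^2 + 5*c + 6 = (c + 2)*(c + 3)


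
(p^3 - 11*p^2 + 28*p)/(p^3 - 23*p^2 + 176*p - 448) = p*(p - 4)/(p^2 - 16*p + 64)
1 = 1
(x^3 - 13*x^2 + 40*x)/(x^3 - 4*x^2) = (x^2 - 13*x + 40)/(x*(x - 4))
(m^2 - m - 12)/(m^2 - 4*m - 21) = (m - 4)/(m - 7)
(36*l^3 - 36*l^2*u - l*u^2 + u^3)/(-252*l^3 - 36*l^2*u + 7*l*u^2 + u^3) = (-l + u)/(7*l + u)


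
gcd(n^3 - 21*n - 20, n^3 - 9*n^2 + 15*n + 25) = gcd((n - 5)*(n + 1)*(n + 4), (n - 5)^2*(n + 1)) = n^2 - 4*n - 5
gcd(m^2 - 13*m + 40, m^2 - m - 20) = m - 5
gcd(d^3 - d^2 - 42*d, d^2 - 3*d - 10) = 1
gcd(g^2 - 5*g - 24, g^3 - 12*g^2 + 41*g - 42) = 1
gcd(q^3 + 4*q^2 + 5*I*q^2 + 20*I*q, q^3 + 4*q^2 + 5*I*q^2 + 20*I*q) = q^3 + q^2*(4 + 5*I) + 20*I*q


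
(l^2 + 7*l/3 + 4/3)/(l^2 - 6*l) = (3*l^2 + 7*l + 4)/(3*l*(l - 6))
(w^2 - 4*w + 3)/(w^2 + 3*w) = (w^2 - 4*w + 3)/(w*(w + 3))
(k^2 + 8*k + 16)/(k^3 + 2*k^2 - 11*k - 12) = (k + 4)/(k^2 - 2*k - 3)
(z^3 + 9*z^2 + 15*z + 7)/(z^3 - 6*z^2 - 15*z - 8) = (z + 7)/(z - 8)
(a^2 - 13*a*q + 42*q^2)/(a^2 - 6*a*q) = (a - 7*q)/a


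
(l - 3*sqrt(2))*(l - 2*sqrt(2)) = l^2 - 5*sqrt(2)*l + 12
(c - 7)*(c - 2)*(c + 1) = c^3 - 8*c^2 + 5*c + 14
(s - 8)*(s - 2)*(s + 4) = s^3 - 6*s^2 - 24*s + 64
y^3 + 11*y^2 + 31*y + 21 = (y + 1)*(y + 3)*(y + 7)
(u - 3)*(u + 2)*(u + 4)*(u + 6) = u^4 + 9*u^3 + 8*u^2 - 84*u - 144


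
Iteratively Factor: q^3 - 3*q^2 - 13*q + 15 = (q + 3)*(q^2 - 6*q + 5) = (q - 1)*(q + 3)*(q - 5)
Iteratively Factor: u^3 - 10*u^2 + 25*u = (u)*(u^2 - 10*u + 25) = u*(u - 5)*(u - 5)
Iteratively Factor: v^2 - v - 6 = (v - 3)*(v + 2)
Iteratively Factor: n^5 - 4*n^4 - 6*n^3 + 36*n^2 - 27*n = (n)*(n^4 - 4*n^3 - 6*n^2 + 36*n - 27) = n*(n - 1)*(n^3 - 3*n^2 - 9*n + 27) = n*(n - 3)*(n - 1)*(n^2 - 9) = n*(n - 3)*(n - 1)*(n + 3)*(n - 3)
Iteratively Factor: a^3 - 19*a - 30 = (a + 3)*(a^2 - 3*a - 10) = (a + 2)*(a + 3)*(a - 5)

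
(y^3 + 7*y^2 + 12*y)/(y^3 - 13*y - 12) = y*(y + 4)/(y^2 - 3*y - 4)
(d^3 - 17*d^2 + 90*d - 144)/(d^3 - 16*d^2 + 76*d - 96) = (d - 3)/(d - 2)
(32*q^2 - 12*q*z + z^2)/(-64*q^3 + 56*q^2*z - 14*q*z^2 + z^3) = 1/(-2*q + z)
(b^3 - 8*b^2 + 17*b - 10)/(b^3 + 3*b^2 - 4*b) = (b^2 - 7*b + 10)/(b*(b + 4))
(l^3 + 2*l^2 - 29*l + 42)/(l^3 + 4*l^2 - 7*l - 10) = (l^2 + 4*l - 21)/(l^2 + 6*l + 5)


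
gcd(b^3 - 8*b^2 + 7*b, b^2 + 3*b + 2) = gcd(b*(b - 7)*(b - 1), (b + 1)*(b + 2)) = 1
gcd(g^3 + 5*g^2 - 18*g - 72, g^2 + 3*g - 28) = g - 4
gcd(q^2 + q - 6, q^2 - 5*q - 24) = q + 3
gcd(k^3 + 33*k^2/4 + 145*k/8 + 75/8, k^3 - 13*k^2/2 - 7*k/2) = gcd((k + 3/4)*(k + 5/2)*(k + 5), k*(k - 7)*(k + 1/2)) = 1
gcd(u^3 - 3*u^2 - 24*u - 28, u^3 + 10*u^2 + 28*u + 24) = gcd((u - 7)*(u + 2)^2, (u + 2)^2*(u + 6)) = u^2 + 4*u + 4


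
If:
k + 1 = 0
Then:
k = -1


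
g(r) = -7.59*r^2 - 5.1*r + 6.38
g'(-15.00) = 222.60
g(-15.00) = -1624.87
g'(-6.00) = 85.98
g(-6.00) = -236.26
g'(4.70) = -76.45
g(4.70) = -185.25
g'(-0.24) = -1.46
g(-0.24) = 7.17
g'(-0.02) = -4.80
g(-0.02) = 6.48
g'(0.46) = -12.08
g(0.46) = 2.43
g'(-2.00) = 25.26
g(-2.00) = -13.78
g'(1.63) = -29.84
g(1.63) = -22.10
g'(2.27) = -39.56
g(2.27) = -44.31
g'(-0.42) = 1.28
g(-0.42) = 7.18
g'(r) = -15.18*r - 5.1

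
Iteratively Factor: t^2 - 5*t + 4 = (t - 4)*(t - 1)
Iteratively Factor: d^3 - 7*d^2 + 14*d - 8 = (d - 4)*(d^2 - 3*d + 2) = (d - 4)*(d - 2)*(d - 1)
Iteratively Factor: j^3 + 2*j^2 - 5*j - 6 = (j + 1)*(j^2 + j - 6) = (j + 1)*(j + 3)*(j - 2)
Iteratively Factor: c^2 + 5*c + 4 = (c + 1)*(c + 4)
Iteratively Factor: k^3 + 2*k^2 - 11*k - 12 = (k + 1)*(k^2 + k - 12) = (k - 3)*(k + 1)*(k + 4)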